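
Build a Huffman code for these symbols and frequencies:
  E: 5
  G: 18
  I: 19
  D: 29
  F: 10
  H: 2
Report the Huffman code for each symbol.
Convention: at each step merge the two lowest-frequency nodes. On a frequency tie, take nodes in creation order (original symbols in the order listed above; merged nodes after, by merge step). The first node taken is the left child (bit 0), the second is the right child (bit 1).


Huffman tree construction:
Step 1: Merge H(2) + E(5) = 7
Step 2: Merge (H+E)(7) + F(10) = 17
Step 3: Merge ((H+E)+F)(17) + G(18) = 35
Step 4: Merge I(19) + D(29) = 48
Step 5: Merge (((H+E)+F)+G)(35) + (I+D)(48) = 83
Read each symbol's code off the tree from the root (left child = 0, right child = 1).

Codes:
  E: 0001 (length 4)
  G: 01 (length 2)
  I: 10 (length 2)
  D: 11 (length 2)
  F: 001 (length 3)
  H: 0000 (length 4)
Average code length: 190/83 = 2.2892 bits/symbol


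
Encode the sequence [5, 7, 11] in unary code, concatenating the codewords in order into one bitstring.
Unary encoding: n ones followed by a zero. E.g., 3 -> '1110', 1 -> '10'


Encode each number as n ones followed by a terminating 0:
  5 -> 111110 (6 bits)
  7 -> 11111110 (8 bits)
  11 -> 111111111110 (12 bits)
Total length = 6 + 8 + 12 = 26 bits.

Unary([5, 7, 11]) = 11111011111110111111111110 (26 bits)


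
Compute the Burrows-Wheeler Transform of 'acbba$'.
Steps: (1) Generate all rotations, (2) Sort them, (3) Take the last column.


Rotations (sorted):
  0: $acbba -> last char: a
  1: a$acbb -> last char: b
  2: acbba$ -> last char: $
  3: ba$acb -> last char: b
  4: bba$ac -> last char: c
  5: cbba$a -> last char: a


BWT = ab$bca


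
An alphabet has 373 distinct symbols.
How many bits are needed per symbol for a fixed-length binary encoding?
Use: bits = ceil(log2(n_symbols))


log2(373) = 8.543
Bracket: 2^8 = 256 < 373 <= 2^9 = 512
So ceil(log2(373)) = 9

bits = ceil(log2(373)) = ceil(8.543) = 9 bits


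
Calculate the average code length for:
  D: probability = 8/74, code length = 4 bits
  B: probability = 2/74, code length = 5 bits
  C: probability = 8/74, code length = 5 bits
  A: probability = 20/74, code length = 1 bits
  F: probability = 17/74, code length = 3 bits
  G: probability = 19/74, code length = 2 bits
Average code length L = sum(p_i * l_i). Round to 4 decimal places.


Weighted contributions p_i * l_i:
  D: (8/74) * 4 = 32/74
  B: (2/74) * 5 = 10/74
  C: (8/74) * 5 = 40/74
  A: (20/74) * 1 = 20/74
  F: (17/74) * 3 = 51/74
  G: (19/74) * 2 = 38/74
Sum = (32 + 10 + 40 + 20 + 51 + 38)/74 = 191/74

L = 191/74 = 2.5811 bits/symbol


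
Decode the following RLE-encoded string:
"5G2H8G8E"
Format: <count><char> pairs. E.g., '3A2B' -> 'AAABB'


Expanding each <count><char> pair:
  5G -> 'GGGGG'
  2H -> 'HH'
  8G -> 'GGGGGGGG'
  8E -> 'EEEEEEEE'

Decoded = GGGGGHHGGGGGGGGEEEEEEEE


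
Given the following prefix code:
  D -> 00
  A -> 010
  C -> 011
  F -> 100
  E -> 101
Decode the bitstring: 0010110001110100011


Decoding step by step:
Bits 00 -> D
Bits 101 -> E
Bits 100 -> F
Bits 011 -> C
Bits 101 -> E
Bits 00 -> D
Bits 011 -> C


Decoded message: DEFCEDC


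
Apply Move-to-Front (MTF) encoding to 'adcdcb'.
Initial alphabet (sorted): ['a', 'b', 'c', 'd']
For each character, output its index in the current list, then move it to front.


MTF encoding:
'a': index 0 in ['a', 'b', 'c', 'd'] -> ['a', 'b', 'c', 'd']
'd': index 3 in ['a', 'b', 'c', 'd'] -> ['d', 'a', 'b', 'c']
'c': index 3 in ['d', 'a', 'b', 'c'] -> ['c', 'd', 'a', 'b']
'd': index 1 in ['c', 'd', 'a', 'b'] -> ['d', 'c', 'a', 'b']
'c': index 1 in ['d', 'c', 'a', 'b'] -> ['c', 'd', 'a', 'b']
'b': index 3 in ['c', 'd', 'a', 'b'] -> ['b', 'c', 'd', 'a']


Output: [0, 3, 3, 1, 1, 3]


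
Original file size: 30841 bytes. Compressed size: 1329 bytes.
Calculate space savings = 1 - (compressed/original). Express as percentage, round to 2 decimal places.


ratio = compressed/original = 1329/30841 = 0.043092
savings = 1 - ratio = 1 - 0.043092 = 0.956908
as a percentage: 0.956908 * 100 = 95.69%

Space savings = 1 - 1329/30841 = 95.69%


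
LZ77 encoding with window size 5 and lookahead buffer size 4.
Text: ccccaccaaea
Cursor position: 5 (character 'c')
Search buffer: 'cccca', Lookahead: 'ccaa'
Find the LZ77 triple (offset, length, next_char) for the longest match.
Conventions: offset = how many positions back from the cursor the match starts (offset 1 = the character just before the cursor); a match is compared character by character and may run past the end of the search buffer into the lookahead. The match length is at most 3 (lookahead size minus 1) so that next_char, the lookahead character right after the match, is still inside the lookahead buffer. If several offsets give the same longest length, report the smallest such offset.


Try each offset into the search buffer:
  offset=1 (pos 4, char 'a'): match length 0
  offset=2 (pos 3, char 'c'): match length 1
  offset=3 (pos 2, char 'c'): match length 3
  offset=4 (pos 1, char 'c'): match length 2
  offset=5 (pos 0, char 'c'): match length 2
Longest match has length 3 at offset 3.
next_char = character at position 5 + 3 = 8 -> 'a'

Best match: offset=3, length=3 (matching 'cca' starting at position 2)
LZ77 triple: (3, 3, 'a')


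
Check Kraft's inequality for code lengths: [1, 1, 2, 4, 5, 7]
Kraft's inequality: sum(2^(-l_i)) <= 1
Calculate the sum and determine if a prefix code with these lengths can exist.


Sum = 2^(-1) + 2^(-1) + 2^(-2) + 2^(-4) + 2^(-5) + 2^(-7)
    = 0.5 + 0.5 + 0.25 + 0.0625 + 0.03125 + 0.0078125
    = 173/128 = 1.3515625
Since 1.3515625 > 1, Kraft's inequality is NOT satisfied.
A prefix code with these lengths CANNOT exist.

Kraft sum = 1.3515625. Not satisfied.


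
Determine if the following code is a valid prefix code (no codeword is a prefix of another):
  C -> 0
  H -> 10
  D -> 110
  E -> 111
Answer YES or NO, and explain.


Checking each pair (does one codeword prefix another?):
  C='0' vs H='10': no prefix
  C='0' vs D='110': no prefix
  C='0' vs E='111': no prefix
  H='10' vs C='0': no prefix
  H='10' vs D='110': no prefix
  H='10' vs E='111': no prefix
  D='110' vs C='0': no prefix
  D='110' vs H='10': no prefix
  D='110' vs E='111': no prefix
  E='111' vs C='0': no prefix
  E='111' vs H='10': no prefix
  E='111' vs D='110': no prefix
No violation found over all pairs.

YES -- this is a valid prefix code. No codeword is a prefix of any other codeword.


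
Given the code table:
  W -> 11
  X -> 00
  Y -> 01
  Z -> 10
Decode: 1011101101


Decoding:
10 -> Z
11 -> W
10 -> Z
11 -> W
01 -> Y


Result: ZWZWY


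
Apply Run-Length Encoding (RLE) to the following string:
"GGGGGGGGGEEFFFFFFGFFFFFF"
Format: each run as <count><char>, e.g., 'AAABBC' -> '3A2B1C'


Scanning runs left to right:
  i=0: run of 'G' x 9 -> '9G'
  i=9: run of 'E' x 2 -> '2E'
  i=11: run of 'F' x 6 -> '6F'
  i=17: run of 'G' x 1 -> '1G'
  i=18: run of 'F' x 6 -> '6F'

RLE = 9G2E6F1G6F


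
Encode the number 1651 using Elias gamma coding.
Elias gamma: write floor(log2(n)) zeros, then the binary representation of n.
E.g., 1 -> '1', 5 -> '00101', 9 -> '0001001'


num_bits = floor(log2(1651)) + 1 = 11
leading_zeros = num_bits - 1 = 10
binary(1651) = 11001110011

Elias gamma(1651) = '0000000000' + '11001110011' = 000000000011001110011 (21 bits)


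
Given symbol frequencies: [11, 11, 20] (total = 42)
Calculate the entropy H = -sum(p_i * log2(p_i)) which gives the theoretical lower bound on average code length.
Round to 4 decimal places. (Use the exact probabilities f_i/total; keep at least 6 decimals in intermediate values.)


Per-symbol terms -p_i * log2(p_i) with p_i = f_i/42:
  p = 11/42 = 0.261905: log2(p) = -1.932886, -p*log2(p) = 0.506232
  p = 11/42 = 0.261905: log2(p) = -1.932886, -p*log2(p) = 0.506232
  p = 20/42 = 0.476190: log2(p) = -1.070389, -p*log2(p) = 0.509709
H = 0.506232 + 0.506232 + 0.509709 = 1.522173

H = 1.5222 bits/symbol


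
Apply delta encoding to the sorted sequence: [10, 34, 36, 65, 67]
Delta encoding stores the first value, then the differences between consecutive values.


First value: 10
Deltas:
  34 - 10 = 24
  36 - 34 = 2
  65 - 36 = 29
  67 - 65 = 2


Delta encoded: [10, 24, 2, 29, 2]


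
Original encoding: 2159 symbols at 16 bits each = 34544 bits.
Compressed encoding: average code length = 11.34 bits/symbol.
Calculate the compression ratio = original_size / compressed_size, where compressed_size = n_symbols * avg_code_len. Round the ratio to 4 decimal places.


original_size = n_symbols * orig_bits = 2159 * 16 = 34544 bits
compressed_size = n_symbols * avg_code_len = 2159 * 11.34 = 24483.06 bits
ratio = original_size / compressed_size = 34544 / 24483.06 = 1.4109

Compression ratio = 1.4109


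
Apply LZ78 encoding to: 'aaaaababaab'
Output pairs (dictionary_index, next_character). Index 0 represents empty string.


LZ78 encoding steps:
Dictionary: {0: ''}
Step 1: w='' (idx 0), next='a' -> output (0, 'a'), add 'a' as idx 1
Step 2: w='a' (idx 1), next='a' -> output (1, 'a'), add 'aa' as idx 2
Step 3: w='aa' (idx 2), next='b' -> output (2, 'b'), add 'aab' as idx 3
Step 4: w='a' (idx 1), next='b' -> output (1, 'b'), add 'ab' as idx 4
Step 5: w='aab' (idx 3), end of input -> output (3, '')


Encoded: [(0, 'a'), (1, 'a'), (2, 'b'), (1, 'b'), (3, '')]


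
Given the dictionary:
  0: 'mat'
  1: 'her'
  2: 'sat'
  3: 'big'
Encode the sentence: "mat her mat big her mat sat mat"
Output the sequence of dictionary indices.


Look up each word in the dictionary:
  'mat' -> 0
  'her' -> 1
  'mat' -> 0
  'big' -> 3
  'her' -> 1
  'mat' -> 0
  'sat' -> 2
  'mat' -> 0

Encoded: [0, 1, 0, 3, 1, 0, 2, 0]


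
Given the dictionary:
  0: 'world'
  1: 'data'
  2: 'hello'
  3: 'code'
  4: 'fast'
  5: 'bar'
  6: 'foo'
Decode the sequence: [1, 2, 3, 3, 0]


Look up each index in the dictionary:
  1 -> 'data'
  2 -> 'hello'
  3 -> 'code'
  3 -> 'code'
  0 -> 'world'

Decoded: "data hello code code world"


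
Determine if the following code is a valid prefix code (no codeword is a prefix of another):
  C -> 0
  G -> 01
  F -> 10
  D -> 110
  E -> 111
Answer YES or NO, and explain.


Checking each pair (does one codeword prefix another?):
  C='0' vs G='01': prefix -- VIOLATION

NO -- this is NOT a valid prefix code. C (0) is a prefix of G (01).


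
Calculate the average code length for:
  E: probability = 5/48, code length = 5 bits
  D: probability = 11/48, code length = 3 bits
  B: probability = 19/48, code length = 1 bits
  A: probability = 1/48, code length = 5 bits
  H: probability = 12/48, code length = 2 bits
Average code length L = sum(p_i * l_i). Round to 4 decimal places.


Weighted contributions p_i * l_i:
  E: (5/48) * 5 = 25/48
  D: (11/48) * 3 = 33/48
  B: (19/48) * 1 = 19/48
  A: (1/48) * 5 = 5/48
  H: (12/48) * 2 = 24/48
Sum = (25 + 33 + 19 + 5 + 24)/48 = 106/48

L = 106/48 = 2.2083 bits/symbol


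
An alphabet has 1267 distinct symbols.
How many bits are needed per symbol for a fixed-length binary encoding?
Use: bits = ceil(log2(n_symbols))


log2(1267) = 10.3072
Bracket: 2^10 = 1024 < 1267 <= 2^11 = 2048
So ceil(log2(1267)) = 11

bits = ceil(log2(1267)) = ceil(10.3072) = 11 bits


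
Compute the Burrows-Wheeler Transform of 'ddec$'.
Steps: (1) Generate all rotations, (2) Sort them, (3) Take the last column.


Rotations (sorted):
  0: $ddec -> last char: c
  1: c$dde -> last char: e
  2: ddec$ -> last char: $
  3: dec$d -> last char: d
  4: ec$dd -> last char: d


BWT = ce$dd


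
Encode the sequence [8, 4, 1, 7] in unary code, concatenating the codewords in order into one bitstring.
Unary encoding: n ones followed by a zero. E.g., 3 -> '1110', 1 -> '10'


Encode each number as n ones followed by a terminating 0:
  8 -> 111111110 (9 bits)
  4 -> 11110 (5 bits)
  1 -> 10 (2 bits)
  7 -> 11111110 (8 bits)
Total length = 9 + 5 + 2 + 8 = 24 bits.

Unary([8, 4, 1, 7]) = 111111110111101011111110 (24 bits)


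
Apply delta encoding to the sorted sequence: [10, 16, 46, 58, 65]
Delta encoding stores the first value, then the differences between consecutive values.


First value: 10
Deltas:
  16 - 10 = 6
  46 - 16 = 30
  58 - 46 = 12
  65 - 58 = 7


Delta encoded: [10, 6, 30, 12, 7]


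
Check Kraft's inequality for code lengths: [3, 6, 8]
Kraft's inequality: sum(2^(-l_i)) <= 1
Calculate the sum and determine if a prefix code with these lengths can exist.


Sum = 2^(-3) + 2^(-6) + 2^(-8)
    = 0.125 + 0.015625 + 0.00390625
    = 37/256 = 0.14453125
Since 0.14453125 <= 1, Kraft's inequality IS satisfied.
A prefix code with these lengths CAN exist.

Kraft sum = 0.14453125. Satisfied.


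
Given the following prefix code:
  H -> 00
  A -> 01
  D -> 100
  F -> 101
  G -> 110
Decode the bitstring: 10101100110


Decoding step by step:
Bits 101 -> F
Bits 01 -> A
Bits 100 -> D
Bits 110 -> G


Decoded message: FADG


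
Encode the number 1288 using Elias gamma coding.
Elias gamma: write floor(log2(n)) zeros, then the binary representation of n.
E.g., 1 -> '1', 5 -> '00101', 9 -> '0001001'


num_bits = floor(log2(1288)) + 1 = 11
leading_zeros = num_bits - 1 = 10
binary(1288) = 10100001000

Elias gamma(1288) = '0000000000' + '10100001000' = 000000000010100001000 (21 bits)


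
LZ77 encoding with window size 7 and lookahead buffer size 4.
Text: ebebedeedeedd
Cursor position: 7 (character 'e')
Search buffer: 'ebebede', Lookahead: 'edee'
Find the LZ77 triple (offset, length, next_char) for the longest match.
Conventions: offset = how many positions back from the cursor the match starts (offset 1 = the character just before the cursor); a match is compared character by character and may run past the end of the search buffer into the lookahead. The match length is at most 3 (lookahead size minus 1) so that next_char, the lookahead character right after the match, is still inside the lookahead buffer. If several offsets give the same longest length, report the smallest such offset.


Try each offset into the search buffer:
  offset=1 (pos 6, char 'e'): match length 1
  offset=2 (pos 5, char 'd'): match length 0
  offset=3 (pos 4, char 'e'): match length 3
  offset=4 (pos 3, char 'b'): match length 0
  offset=5 (pos 2, char 'e'): match length 1
  offset=6 (pos 1, char 'b'): match length 0
  offset=7 (pos 0, char 'e'): match length 1
Longest match has length 3 at offset 3.
next_char = character at position 7 + 3 = 10 -> 'e'

Best match: offset=3, length=3 (matching 'ede' starting at position 4)
LZ77 triple: (3, 3, 'e')


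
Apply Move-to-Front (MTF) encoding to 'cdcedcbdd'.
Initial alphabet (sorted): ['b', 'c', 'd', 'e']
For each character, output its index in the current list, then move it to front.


MTF encoding:
'c': index 1 in ['b', 'c', 'd', 'e'] -> ['c', 'b', 'd', 'e']
'd': index 2 in ['c', 'b', 'd', 'e'] -> ['d', 'c', 'b', 'e']
'c': index 1 in ['d', 'c', 'b', 'e'] -> ['c', 'd', 'b', 'e']
'e': index 3 in ['c', 'd', 'b', 'e'] -> ['e', 'c', 'd', 'b']
'd': index 2 in ['e', 'c', 'd', 'b'] -> ['d', 'e', 'c', 'b']
'c': index 2 in ['d', 'e', 'c', 'b'] -> ['c', 'd', 'e', 'b']
'b': index 3 in ['c', 'd', 'e', 'b'] -> ['b', 'c', 'd', 'e']
'd': index 2 in ['b', 'c', 'd', 'e'] -> ['d', 'b', 'c', 'e']
'd': index 0 in ['d', 'b', 'c', 'e'] -> ['d', 'b', 'c', 'e']


Output: [1, 2, 1, 3, 2, 2, 3, 2, 0]


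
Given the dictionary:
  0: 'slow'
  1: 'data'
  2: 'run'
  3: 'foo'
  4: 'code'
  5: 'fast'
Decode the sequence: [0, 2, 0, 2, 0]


Look up each index in the dictionary:
  0 -> 'slow'
  2 -> 'run'
  0 -> 'slow'
  2 -> 'run'
  0 -> 'slow'

Decoded: "slow run slow run slow"


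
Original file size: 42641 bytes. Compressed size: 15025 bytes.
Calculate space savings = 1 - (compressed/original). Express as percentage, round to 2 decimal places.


ratio = compressed/original = 15025/42641 = 0.35236
savings = 1 - ratio = 1 - 0.35236 = 0.64764
as a percentage: 0.64764 * 100 = 64.76%

Space savings = 1 - 15025/42641 = 64.76%


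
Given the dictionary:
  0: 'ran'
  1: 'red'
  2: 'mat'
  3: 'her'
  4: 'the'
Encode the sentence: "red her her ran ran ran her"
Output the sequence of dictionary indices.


Look up each word in the dictionary:
  'red' -> 1
  'her' -> 3
  'her' -> 3
  'ran' -> 0
  'ran' -> 0
  'ran' -> 0
  'her' -> 3

Encoded: [1, 3, 3, 0, 0, 0, 3]


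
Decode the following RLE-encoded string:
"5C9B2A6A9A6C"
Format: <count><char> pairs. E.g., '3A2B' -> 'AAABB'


Expanding each <count><char> pair:
  5C -> 'CCCCC'
  9B -> 'BBBBBBBBB'
  2A -> 'AA'
  6A -> 'AAAAAA'
  9A -> 'AAAAAAAAA'
  6C -> 'CCCCCC'

Decoded = CCCCCBBBBBBBBBAAAAAAAAAAAAAAAAACCCCCC


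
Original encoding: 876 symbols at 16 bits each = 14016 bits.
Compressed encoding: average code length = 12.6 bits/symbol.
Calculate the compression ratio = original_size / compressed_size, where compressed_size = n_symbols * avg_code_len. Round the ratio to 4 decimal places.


original_size = n_symbols * orig_bits = 876 * 16 = 14016 bits
compressed_size = n_symbols * avg_code_len = 876 * 12.6 = 11037.6 bits
ratio = original_size / compressed_size = 14016 / 11037.6 = 1.2698

Compression ratio = 1.2698


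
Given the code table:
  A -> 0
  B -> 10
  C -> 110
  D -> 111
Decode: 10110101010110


Decoding:
10 -> B
110 -> C
10 -> B
10 -> B
10 -> B
110 -> C


Result: BCBBBC


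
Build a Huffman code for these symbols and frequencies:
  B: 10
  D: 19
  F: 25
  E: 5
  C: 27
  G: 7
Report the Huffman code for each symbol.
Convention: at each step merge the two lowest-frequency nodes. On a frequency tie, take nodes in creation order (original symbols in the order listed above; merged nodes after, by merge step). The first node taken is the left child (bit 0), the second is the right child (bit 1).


Huffman tree construction:
Step 1: Merge E(5) + G(7) = 12
Step 2: Merge B(10) + (E+G)(12) = 22
Step 3: Merge D(19) + (B+(E+G))(22) = 41
Step 4: Merge F(25) + C(27) = 52
Step 5: Merge (D+(B+(E+G)))(41) + (F+C)(52) = 93
Read each symbol's code off the tree from the root (left child = 0, right child = 1).

Codes:
  B: 010 (length 3)
  D: 00 (length 2)
  F: 10 (length 2)
  E: 0110 (length 4)
  C: 11 (length 2)
  G: 0111 (length 4)
Average code length: 220/93 = 2.3656 bits/symbol


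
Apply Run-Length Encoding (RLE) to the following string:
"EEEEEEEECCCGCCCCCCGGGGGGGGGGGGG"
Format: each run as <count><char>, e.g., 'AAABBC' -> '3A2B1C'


Scanning runs left to right:
  i=0: run of 'E' x 8 -> '8E'
  i=8: run of 'C' x 3 -> '3C'
  i=11: run of 'G' x 1 -> '1G'
  i=12: run of 'C' x 6 -> '6C'
  i=18: run of 'G' x 13 -> '13G'

RLE = 8E3C1G6C13G


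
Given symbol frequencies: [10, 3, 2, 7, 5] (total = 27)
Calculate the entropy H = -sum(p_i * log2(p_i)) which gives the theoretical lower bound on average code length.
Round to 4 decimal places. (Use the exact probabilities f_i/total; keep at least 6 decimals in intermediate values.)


Per-symbol terms -p_i * log2(p_i) with p_i = f_i/27:
  p = 10/27 = 0.370370: log2(p) = -1.432959, -p*log2(p) = 0.530726
  p = 3/27 = 0.111111: log2(p) = -3.169925, -p*log2(p) = 0.352214
  p = 2/27 = 0.074074: log2(p) = -3.754888, -p*log2(p) = 0.278140
  p = 7/27 = 0.259259: log2(p) = -1.947533, -p*log2(p) = 0.504916
  p = 5/27 = 0.185185: log2(p) = -2.432959, -p*log2(p) = 0.450548
H = 0.530726 + 0.352214 + 0.278140 + 0.504916 + 0.450548 = 2.116544

H = 2.1165 bits/symbol


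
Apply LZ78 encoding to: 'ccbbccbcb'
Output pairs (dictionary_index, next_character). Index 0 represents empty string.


LZ78 encoding steps:
Dictionary: {0: ''}
Step 1: w='' (idx 0), next='c' -> output (0, 'c'), add 'c' as idx 1
Step 2: w='c' (idx 1), next='b' -> output (1, 'b'), add 'cb' as idx 2
Step 3: w='' (idx 0), next='b' -> output (0, 'b'), add 'b' as idx 3
Step 4: w='c' (idx 1), next='c' -> output (1, 'c'), add 'cc' as idx 4
Step 5: w='b' (idx 3), next='c' -> output (3, 'c'), add 'bc' as idx 5
Step 6: w='b' (idx 3), end of input -> output (3, '')


Encoded: [(0, 'c'), (1, 'b'), (0, 'b'), (1, 'c'), (3, 'c'), (3, '')]


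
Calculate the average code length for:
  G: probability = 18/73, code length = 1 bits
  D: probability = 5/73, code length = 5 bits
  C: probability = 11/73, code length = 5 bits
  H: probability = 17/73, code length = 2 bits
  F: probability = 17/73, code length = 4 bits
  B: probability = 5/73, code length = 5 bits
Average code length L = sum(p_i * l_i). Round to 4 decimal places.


Weighted contributions p_i * l_i:
  G: (18/73) * 1 = 18/73
  D: (5/73) * 5 = 25/73
  C: (11/73) * 5 = 55/73
  H: (17/73) * 2 = 34/73
  F: (17/73) * 4 = 68/73
  B: (5/73) * 5 = 25/73
Sum = (18 + 25 + 55 + 34 + 68 + 25)/73 = 225/73

L = 225/73 = 3.0822 bits/symbol


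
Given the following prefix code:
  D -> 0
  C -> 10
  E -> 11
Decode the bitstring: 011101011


Decoding step by step:
Bits 0 -> D
Bits 11 -> E
Bits 10 -> C
Bits 10 -> C
Bits 11 -> E


Decoded message: DECCE


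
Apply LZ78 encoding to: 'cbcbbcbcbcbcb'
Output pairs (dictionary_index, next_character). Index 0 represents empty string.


LZ78 encoding steps:
Dictionary: {0: ''}
Step 1: w='' (idx 0), next='c' -> output (0, 'c'), add 'c' as idx 1
Step 2: w='' (idx 0), next='b' -> output (0, 'b'), add 'b' as idx 2
Step 3: w='c' (idx 1), next='b' -> output (1, 'b'), add 'cb' as idx 3
Step 4: w='b' (idx 2), next='c' -> output (2, 'c'), add 'bc' as idx 4
Step 5: w='bc' (idx 4), next='b' -> output (4, 'b'), add 'bcb' as idx 5
Step 6: w='cb' (idx 3), next='c' -> output (3, 'c'), add 'cbc' as idx 6
Step 7: w='b' (idx 2), end of input -> output (2, '')


Encoded: [(0, 'c'), (0, 'b'), (1, 'b'), (2, 'c'), (4, 'b'), (3, 'c'), (2, '')]


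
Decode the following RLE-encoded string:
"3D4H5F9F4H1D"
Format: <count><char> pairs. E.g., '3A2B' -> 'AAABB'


Expanding each <count><char> pair:
  3D -> 'DDD'
  4H -> 'HHHH'
  5F -> 'FFFFF'
  9F -> 'FFFFFFFFF'
  4H -> 'HHHH'
  1D -> 'D'

Decoded = DDDHHHHFFFFFFFFFFFFFFHHHHD


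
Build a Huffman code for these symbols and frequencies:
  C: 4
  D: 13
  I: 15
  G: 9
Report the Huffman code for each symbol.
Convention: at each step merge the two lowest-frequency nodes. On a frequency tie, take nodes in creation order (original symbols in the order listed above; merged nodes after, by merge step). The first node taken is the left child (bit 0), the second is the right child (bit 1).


Huffman tree construction:
Step 1: Merge C(4) + G(9) = 13
Step 2: Merge D(13) + (C+G)(13) = 26
Step 3: Merge I(15) + (D+(C+G))(26) = 41
Read each symbol's code off the tree from the root (left child = 0, right child = 1).

Codes:
  C: 110 (length 3)
  D: 10 (length 2)
  I: 0 (length 1)
  G: 111 (length 3)
Average code length: 80/41 = 1.9512 bits/symbol


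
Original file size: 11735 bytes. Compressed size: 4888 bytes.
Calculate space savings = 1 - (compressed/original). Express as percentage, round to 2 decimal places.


ratio = compressed/original = 4888/11735 = 0.416532
savings = 1 - ratio = 1 - 0.416532 = 0.583468
as a percentage: 0.583468 * 100 = 58.35%

Space savings = 1 - 4888/11735 = 58.35%


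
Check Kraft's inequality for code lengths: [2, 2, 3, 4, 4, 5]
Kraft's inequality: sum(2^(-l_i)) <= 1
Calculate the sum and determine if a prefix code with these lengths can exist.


Sum = 2^(-2) + 2^(-2) + 2^(-3) + 2^(-4) + 2^(-4) + 2^(-5)
    = 0.25 + 0.25 + 0.125 + 0.0625 + 0.0625 + 0.03125
    = 25/32 = 0.78125
Since 0.78125 <= 1, Kraft's inequality IS satisfied.
A prefix code with these lengths CAN exist.

Kraft sum = 0.78125. Satisfied.


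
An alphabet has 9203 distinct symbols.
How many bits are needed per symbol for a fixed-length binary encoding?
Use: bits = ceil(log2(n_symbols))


log2(9203) = 13.1679
Bracket: 2^13 = 8192 < 9203 <= 2^14 = 16384
So ceil(log2(9203)) = 14

bits = ceil(log2(9203)) = ceil(13.1679) = 14 bits


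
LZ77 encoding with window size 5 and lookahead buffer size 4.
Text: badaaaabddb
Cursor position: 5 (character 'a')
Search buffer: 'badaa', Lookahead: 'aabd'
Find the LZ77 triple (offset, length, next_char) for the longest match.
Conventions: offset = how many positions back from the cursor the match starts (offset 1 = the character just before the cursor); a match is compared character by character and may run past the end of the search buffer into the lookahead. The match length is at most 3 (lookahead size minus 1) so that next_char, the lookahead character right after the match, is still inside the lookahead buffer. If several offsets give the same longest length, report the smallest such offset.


Try each offset into the search buffer:
  offset=1 (pos 4, char 'a'): match length 2
  offset=2 (pos 3, char 'a'): match length 2
  offset=3 (pos 2, char 'd'): match length 0
  offset=4 (pos 1, char 'a'): match length 1
  offset=5 (pos 0, char 'b'): match length 0
Longest match has length 2, found at offsets 1, 2; take the smallest, offset 1.
next_char = character at position 5 + 2 = 7 -> 'b'

Best match: offset=1, length=2 (matching 'aa' starting at position 4)
LZ77 triple: (1, 2, 'b')


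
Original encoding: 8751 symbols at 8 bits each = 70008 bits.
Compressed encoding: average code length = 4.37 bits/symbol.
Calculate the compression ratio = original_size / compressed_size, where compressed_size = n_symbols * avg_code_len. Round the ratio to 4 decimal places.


original_size = n_symbols * orig_bits = 8751 * 8 = 70008 bits
compressed_size = n_symbols * avg_code_len = 8751 * 4.37 = 38241.87 bits
ratio = original_size / compressed_size = 70008 / 38241.87 = 1.8307

Compression ratio = 1.8307


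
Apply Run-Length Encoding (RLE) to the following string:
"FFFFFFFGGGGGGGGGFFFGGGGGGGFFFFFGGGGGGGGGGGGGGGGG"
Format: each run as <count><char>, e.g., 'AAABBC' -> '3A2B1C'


Scanning runs left to right:
  i=0: run of 'F' x 7 -> '7F'
  i=7: run of 'G' x 9 -> '9G'
  i=16: run of 'F' x 3 -> '3F'
  i=19: run of 'G' x 7 -> '7G'
  i=26: run of 'F' x 5 -> '5F'
  i=31: run of 'G' x 17 -> '17G'

RLE = 7F9G3F7G5F17G


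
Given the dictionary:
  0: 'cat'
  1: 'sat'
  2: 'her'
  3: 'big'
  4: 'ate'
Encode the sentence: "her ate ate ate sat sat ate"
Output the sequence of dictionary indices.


Look up each word in the dictionary:
  'her' -> 2
  'ate' -> 4
  'ate' -> 4
  'ate' -> 4
  'sat' -> 1
  'sat' -> 1
  'ate' -> 4

Encoded: [2, 4, 4, 4, 1, 1, 4]


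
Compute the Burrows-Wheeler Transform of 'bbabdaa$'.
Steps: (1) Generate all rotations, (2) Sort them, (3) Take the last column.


Rotations (sorted):
  0: $bbabdaa -> last char: a
  1: a$bbabda -> last char: a
  2: aa$bbabd -> last char: d
  3: abdaa$bb -> last char: b
  4: babdaa$b -> last char: b
  5: bbabdaa$ -> last char: $
  6: bdaa$bba -> last char: a
  7: daa$bbab -> last char: b


BWT = aadbb$ab


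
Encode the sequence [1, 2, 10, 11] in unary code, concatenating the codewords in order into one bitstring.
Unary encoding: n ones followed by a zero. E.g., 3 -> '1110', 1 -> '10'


Encode each number as n ones followed by a terminating 0:
  1 -> 10 (2 bits)
  2 -> 110 (3 bits)
  10 -> 11111111110 (11 bits)
  11 -> 111111111110 (12 bits)
Total length = 2 + 3 + 11 + 12 = 28 bits.

Unary([1, 2, 10, 11]) = 1011011111111110111111111110 (28 bits)


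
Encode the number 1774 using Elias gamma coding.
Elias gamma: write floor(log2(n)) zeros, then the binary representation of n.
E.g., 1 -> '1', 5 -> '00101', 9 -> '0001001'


num_bits = floor(log2(1774)) + 1 = 11
leading_zeros = num_bits - 1 = 10
binary(1774) = 11011101110

Elias gamma(1774) = '0000000000' + '11011101110' = 000000000011011101110 (21 bits)


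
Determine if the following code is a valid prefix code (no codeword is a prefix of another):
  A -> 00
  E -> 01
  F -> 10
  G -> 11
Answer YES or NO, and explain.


Checking each pair (does one codeword prefix another?):
  A='00' vs E='01': no prefix
  A='00' vs F='10': no prefix
  A='00' vs G='11': no prefix
  E='01' vs A='00': no prefix
  E='01' vs F='10': no prefix
  E='01' vs G='11': no prefix
  F='10' vs A='00': no prefix
  F='10' vs E='01': no prefix
  F='10' vs G='11': no prefix
  G='11' vs A='00': no prefix
  G='11' vs E='01': no prefix
  G='11' vs F='10': no prefix
No violation found over all pairs.

YES -- this is a valid prefix code. No codeword is a prefix of any other codeword.


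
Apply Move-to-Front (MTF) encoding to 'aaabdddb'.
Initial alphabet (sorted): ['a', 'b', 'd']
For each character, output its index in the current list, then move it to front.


MTF encoding:
'a': index 0 in ['a', 'b', 'd'] -> ['a', 'b', 'd']
'a': index 0 in ['a', 'b', 'd'] -> ['a', 'b', 'd']
'a': index 0 in ['a', 'b', 'd'] -> ['a', 'b', 'd']
'b': index 1 in ['a', 'b', 'd'] -> ['b', 'a', 'd']
'd': index 2 in ['b', 'a', 'd'] -> ['d', 'b', 'a']
'd': index 0 in ['d', 'b', 'a'] -> ['d', 'b', 'a']
'd': index 0 in ['d', 'b', 'a'] -> ['d', 'b', 'a']
'b': index 1 in ['d', 'b', 'a'] -> ['b', 'd', 'a']


Output: [0, 0, 0, 1, 2, 0, 0, 1]


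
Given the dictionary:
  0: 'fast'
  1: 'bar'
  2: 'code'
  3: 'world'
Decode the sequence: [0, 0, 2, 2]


Look up each index in the dictionary:
  0 -> 'fast'
  0 -> 'fast'
  2 -> 'code'
  2 -> 'code'

Decoded: "fast fast code code"


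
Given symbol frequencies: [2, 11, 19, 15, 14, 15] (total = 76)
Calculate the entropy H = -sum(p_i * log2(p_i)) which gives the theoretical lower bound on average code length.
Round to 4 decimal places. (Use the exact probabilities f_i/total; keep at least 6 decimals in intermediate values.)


Per-symbol terms -p_i * log2(p_i) with p_i = f_i/76:
  p = 2/76 = 0.026316: log2(p) = -5.247928, -p*log2(p) = 0.138103
  p = 11/76 = 0.144737: log2(p) = -2.788496, -p*log2(p) = 0.403598
  p = 19/76 = 0.250000: log2(p) = -2.000000, -p*log2(p) = 0.500000
  p = 15/76 = 0.197368: log2(p) = -2.341037, -p*log2(p) = 0.462047
  p = 14/76 = 0.184211: log2(p) = -2.440573, -p*log2(p) = 0.449579
  p = 15/76 = 0.197368: log2(p) = -2.341037, -p*log2(p) = 0.462047
H = 0.138103 + 0.403598 + 0.500000 + 0.462047 + 0.449579 + 0.462047 = 2.415374

H = 2.4154 bits/symbol


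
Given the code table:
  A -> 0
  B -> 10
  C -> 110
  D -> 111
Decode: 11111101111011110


Decoding:
111 -> D
111 -> D
0 -> A
111 -> D
10 -> B
111 -> D
10 -> B


Result: DDADBDB


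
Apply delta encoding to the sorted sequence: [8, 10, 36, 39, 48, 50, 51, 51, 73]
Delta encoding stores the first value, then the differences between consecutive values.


First value: 8
Deltas:
  10 - 8 = 2
  36 - 10 = 26
  39 - 36 = 3
  48 - 39 = 9
  50 - 48 = 2
  51 - 50 = 1
  51 - 51 = 0
  73 - 51 = 22


Delta encoded: [8, 2, 26, 3, 9, 2, 1, 0, 22]


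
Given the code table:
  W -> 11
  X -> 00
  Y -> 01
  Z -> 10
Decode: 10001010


Decoding:
10 -> Z
00 -> X
10 -> Z
10 -> Z


Result: ZXZZ


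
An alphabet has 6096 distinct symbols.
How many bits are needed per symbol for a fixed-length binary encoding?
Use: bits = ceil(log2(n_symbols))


log2(6096) = 12.5736
Bracket: 2^12 = 4096 < 6096 <= 2^13 = 8192
So ceil(log2(6096)) = 13

bits = ceil(log2(6096)) = ceil(12.5736) = 13 bits


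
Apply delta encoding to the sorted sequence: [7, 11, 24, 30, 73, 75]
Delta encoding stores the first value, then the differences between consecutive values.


First value: 7
Deltas:
  11 - 7 = 4
  24 - 11 = 13
  30 - 24 = 6
  73 - 30 = 43
  75 - 73 = 2


Delta encoded: [7, 4, 13, 6, 43, 2]


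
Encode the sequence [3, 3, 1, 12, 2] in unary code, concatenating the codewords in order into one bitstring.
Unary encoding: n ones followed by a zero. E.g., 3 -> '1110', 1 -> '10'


Encode each number as n ones followed by a terminating 0:
  3 -> 1110 (4 bits)
  3 -> 1110 (4 bits)
  1 -> 10 (2 bits)
  12 -> 1111111111110 (13 bits)
  2 -> 110 (3 bits)
Total length = 4 + 4 + 2 + 13 + 3 = 26 bits.

Unary([3, 3, 1, 12, 2]) = 11101110101111111111110110 (26 bits)


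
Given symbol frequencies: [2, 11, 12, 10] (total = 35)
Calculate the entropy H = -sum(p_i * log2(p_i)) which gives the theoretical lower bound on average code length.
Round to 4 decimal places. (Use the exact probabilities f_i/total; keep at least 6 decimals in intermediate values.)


Per-symbol terms -p_i * log2(p_i) with p_i = f_i/35:
  p = 2/35 = 0.057143: log2(p) = -4.129283, -p*log2(p) = 0.235959
  p = 11/35 = 0.314286: log2(p) = -1.669851, -p*log2(p) = 0.524810
  p = 12/35 = 0.342857: log2(p) = -1.544321, -p*log2(p) = 0.529481
  p = 10/35 = 0.285714: log2(p) = -1.807355, -p*log2(p) = 0.516387
H = 0.235959 + 0.524810 + 0.529481 + 0.516387 = 1.806637

H = 1.8066 bits/symbol


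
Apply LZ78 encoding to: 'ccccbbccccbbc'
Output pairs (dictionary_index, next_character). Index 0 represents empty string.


LZ78 encoding steps:
Dictionary: {0: ''}
Step 1: w='' (idx 0), next='c' -> output (0, 'c'), add 'c' as idx 1
Step 2: w='c' (idx 1), next='c' -> output (1, 'c'), add 'cc' as idx 2
Step 3: w='c' (idx 1), next='b' -> output (1, 'b'), add 'cb' as idx 3
Step 4: w='' (idx 0), next='b' -> output (0, 'b'), add 'b' as idx 4
Step 5: w='cc' (idx 2), next='c' -> output (2, 'c'), add 'ccc' as idx 5
Step 6: w='cb' (idx 3), next='b' -> output (3, 'b'), add 'cbb' as idx 6
Step 7: w='c' (idx 1), end of input -> output (1, '')


Encoded: [(0, 'c'), (1, 'c'), (1, 'b'), (0, 'b'), (2, 'c'), (3, 'b'), (1, '')]


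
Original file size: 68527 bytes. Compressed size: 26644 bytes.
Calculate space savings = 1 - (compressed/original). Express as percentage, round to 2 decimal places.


ratio = compressed/original = 26644/68527 = 0.38881
savings = 1 - ratio = 1 - 0.38881 = 0.61119
as a percentage: 0.61119 * 100 = 61.12%

Space savings = 1 - 26644/68527 = 61.12%


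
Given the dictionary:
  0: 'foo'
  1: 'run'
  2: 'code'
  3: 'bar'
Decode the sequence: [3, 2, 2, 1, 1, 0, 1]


Look up each index in the dictionary:
  3 -> 'bar'
  2 -> 'code'
  2 -> 'code'
  1 -> 'run'
  1 -> 'run'
  0 -> 'foo'
  1 -> 'run'

Decoded: "bar code code run run foo run"


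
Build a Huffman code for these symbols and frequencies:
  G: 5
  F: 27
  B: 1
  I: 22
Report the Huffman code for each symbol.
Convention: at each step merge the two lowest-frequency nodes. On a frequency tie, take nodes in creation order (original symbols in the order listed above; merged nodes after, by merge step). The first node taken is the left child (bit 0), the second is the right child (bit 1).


Huffman tree construction:
Step 1: Merge B(1) + G(5) = 6
Step 2: Merge (B+G)(6) + I(22) = 28
Step 3: Merge F(27) + ((B+G)+I)(28) = 55
Read each symbol's code off the tree from the root (left child = 0, right child = 1).

Codes:
  G: 101 (length 3)
  F: 0 (length 1)
  B: 100 (length 3)
  I: 11 (length 2)
Average code length: 89/55 = 1.6182 bits/symbol


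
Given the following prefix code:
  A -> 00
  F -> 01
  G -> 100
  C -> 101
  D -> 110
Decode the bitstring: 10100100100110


Decoding step by step:
Bits 101 -> C
Bits 00 -> A
Bits 100 -> G
Bits 100 -> G
Bits 110 -> D


Decoded message: CAGGD


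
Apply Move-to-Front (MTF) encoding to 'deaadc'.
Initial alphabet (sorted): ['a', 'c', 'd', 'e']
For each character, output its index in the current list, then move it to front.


MTF encoding:
'd': index 2 in ['a', 'c', 'd', 'e'] -> ['d', 'a', 'c', 'e']
'e': index 3 in ['d', 'a', 'c', 'e'] -> ['e', 'd', 'a', 'c']
'a': index 2 in ['e', 'd', 'a', 'c'] -> ['a', 'e', 'd', 'c']
'a': index 0 in ['a', 'e', 'd', 'c'] -> ['a', 'e', 'd', 'c']
'd': index 2 in ['a', 'e', 'd', 'c'] -> ['d', 'a', 'e', 'c']
'c': index 3 in ['d', 'a', 'e', 'c'] -> ['c', 'd', 'a', 'e']


Output: [2, 3, 2, 0, 2, 3]


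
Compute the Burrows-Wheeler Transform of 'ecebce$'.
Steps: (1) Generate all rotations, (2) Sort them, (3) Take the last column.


Rotations (sorted):
  0: $ecebce -> last char: e
  1: bce$ece -> last char: e
  2: ce$eceb -> last char: b
  3: cebce$e -> last char: e
  4: e$ecebc -> last char: c
  5: ebce$ec -> last char: c
  6: ecebce$ -> last char: $


BWT = eebecc$


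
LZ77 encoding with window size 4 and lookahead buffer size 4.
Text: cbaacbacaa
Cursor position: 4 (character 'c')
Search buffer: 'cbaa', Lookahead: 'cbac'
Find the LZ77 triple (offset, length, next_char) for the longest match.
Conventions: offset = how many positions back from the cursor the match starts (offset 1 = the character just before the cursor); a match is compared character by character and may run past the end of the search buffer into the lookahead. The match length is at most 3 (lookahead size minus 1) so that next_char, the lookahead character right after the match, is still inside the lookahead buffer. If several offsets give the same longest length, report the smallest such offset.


Try each offset into the search buffer:
  offset=1 (pos 3, char 'a'): match length 0
  offset=2 (pos 2, char 'a'): match length 0
  offset=3 (pos 1, char 'b'): match length 0
  offset=4 (pos 0, char 'c'): match length 3
Longest match has length 3 at offset 4.
next_char = character at position 4 + 3 = 7 -> 'c'

Best match: offset=4, length=3 (matching 'cba' starting at position 0)
LZ77 triple: (4, 3, 'c')


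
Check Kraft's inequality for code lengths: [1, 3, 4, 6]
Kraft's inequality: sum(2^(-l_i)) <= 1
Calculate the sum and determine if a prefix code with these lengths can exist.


Sum = 2^(-1) + 2^(-3) + 2^(-4) + 2^(-6)
    = 0.5 + 0.125 + 0.0625 + 0.015625
    = 45/64 = 0.703125
Since 0.703125 <= 1, Kraft's inequality IS satisfied.
A prefix code with these lengths CAN exist.

Kraft sum = 0.703125. Satisfied.


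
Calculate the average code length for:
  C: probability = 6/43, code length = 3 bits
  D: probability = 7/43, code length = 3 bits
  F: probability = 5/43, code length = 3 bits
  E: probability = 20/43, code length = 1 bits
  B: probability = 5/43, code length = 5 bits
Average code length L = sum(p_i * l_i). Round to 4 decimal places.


Weighted contributions p_i * l_i:
  C: (6/43) * 3 = 18/43
  D: (7/43) * 3 = 21/43
  F: (5/43) * 3 = 15/43
  E: (20/43) * 1 = 20/43
  B: (5/43) * 5 = 25/43
Sum = (18 + 21 + 15 + 20 + 25)/43 = 99/43

L = 99/43 = 2.3023 bits/symbol


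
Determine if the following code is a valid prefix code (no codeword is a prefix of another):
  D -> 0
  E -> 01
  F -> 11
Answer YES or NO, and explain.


Checking each pair (does one codeword prefix another?):
  D='0' vs E='01': prefix -- VIOLATION

NO -- this is NOT a valid prefix code. D (0) is a prefix of E (01).


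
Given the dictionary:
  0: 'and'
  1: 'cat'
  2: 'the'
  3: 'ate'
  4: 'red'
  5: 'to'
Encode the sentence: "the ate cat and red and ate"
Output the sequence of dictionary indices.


Look up each word in the dictionary:
  'the' -> 2
  'ate' -> 3
  'cat' -> 1
  'and' -> 0
  'red' -> 4
  'and' -> 0
  'ate' -> 3

Encoded: [2, 3, 1, 0, 4, 0, 3]


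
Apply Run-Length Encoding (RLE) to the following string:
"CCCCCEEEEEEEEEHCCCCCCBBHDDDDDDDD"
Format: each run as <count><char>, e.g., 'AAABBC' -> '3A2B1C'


Scanning runs left to right:
  i=0: run of 'C' x 5 -> '5C'
  i=5: run of 'E' x 9 -> '9E'
  i=14: run of 'H' x 1 -> '1H'
  i=15: run of 'C' x 6 -> '6C'
  i=21: run of 'B' x 2 -> '2B'
  i=23: run of 'H' x 1 -> '1H'
  i=24: run of 'D' x 8 -> '8D'

RLE = 5C9E1H6C2B1H8D


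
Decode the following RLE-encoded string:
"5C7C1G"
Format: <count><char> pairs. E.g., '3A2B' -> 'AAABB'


Expanding each <count><char> pair:
  5C -> 'CCCCC'
  7C -> 'CCCCCCC'
  1G -> 'G'

Decoded = CCCCCCCCCCCCG


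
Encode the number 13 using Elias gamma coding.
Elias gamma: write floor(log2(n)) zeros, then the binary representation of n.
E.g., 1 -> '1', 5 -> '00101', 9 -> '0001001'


num_bits = floor(log2(13)) + 1 = 4
leading_zeros = num_bits - 1 = 3
binary(13) = 1101

Elias gamma(13) = '000' + '1101' = 0001101 (7 bits)


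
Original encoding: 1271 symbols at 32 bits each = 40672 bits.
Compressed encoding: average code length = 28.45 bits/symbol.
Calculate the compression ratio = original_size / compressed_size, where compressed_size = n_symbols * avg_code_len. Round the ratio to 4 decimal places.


original_size = n_symbols * orig_bits = 1271 * 32 = 40672 bits
compressed_size = n_symbols * avg_code_len = 1271 * 28.45 = 36159.95 bits
ratio = original_size / compressed_size = 40672 / 36159.95 = 1.1248

Compression ratio = 1.1248


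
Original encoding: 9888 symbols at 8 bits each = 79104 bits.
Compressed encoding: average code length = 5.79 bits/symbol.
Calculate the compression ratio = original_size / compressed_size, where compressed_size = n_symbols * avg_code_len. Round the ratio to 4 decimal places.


original_size = n_symbols * orig_bits = 9888 * 8 = 79104 bits
compressed_size = n_symbols * avg_code_len = 9888 * 5.79 = 57251.52 bits
ratio = original_size / compressed_size = 79104 / 57251.52 = 1.3817

Compression ratio = 1.3817
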